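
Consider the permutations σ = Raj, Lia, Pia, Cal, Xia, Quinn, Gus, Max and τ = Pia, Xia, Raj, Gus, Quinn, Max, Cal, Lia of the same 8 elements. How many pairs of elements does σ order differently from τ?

Assign each item its position (1..8) in the first ordering, then rewrite the second ordering as that position sequence:
positions: Raj→1, Lia→2, Pia→3, Cal→4, Xia→5, Quinn→6, Gus→7, Max→8
second ordering as positions: [3, 5, 1, 7, 6, 8, 4, 2]
Discordant pairs = inversions in this position sequence.
3: 1, 2 → 2
5: 1, 4, 2 → 3
1: 0
7: 6, 4, 2 → 3
6: 4, 2 → 2
8: 4, 2 → 2
4: 2 → 1
2: 0
Total: 2 + 3 + 0 + 3 + 2 + 2 + 1 + 0 = 13

13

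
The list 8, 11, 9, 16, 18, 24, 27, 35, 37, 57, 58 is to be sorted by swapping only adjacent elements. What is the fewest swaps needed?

Adjacent swaps: 1

Minimum adjacent swaps = number of inversions (each swap of adjacent out-of-order elements removes one inversion and no swap can remove more).
Count inversions — for each element, later elements that are smaller:
8: none → 0
11: 9 → 1
9: none → 0
16: none → 0
18: none → 0
24: none → 0
27: none → 0
35: none → 0
37: none → 0
57: none → 0
58: none → 0
Total inversions: 0 + 1 + 0 + 0 + 0 + 0 + 0 + 0 + 0 + 0 + 0 = 1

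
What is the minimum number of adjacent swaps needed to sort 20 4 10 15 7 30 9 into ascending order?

10

The minimum number of adjacent swaps to sort an array equals its inversion count, since every such swap removes exactly one inversion.
Count inversions — for each element, later elements that are smaller:
20: 4, 10, 15, 7, 9 → 5
4: none → 0
10: 7, 9 → 2
15: 7, 9 → 2
7: none → 0
30: 9 → 1
9: none → 0
Total inversions: 5 + 0 + 2 + 2 + 0 + 1 + 0 = 10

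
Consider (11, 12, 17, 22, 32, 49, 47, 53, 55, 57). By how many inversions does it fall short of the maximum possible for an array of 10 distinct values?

44 inversions short

Maximum inversions for 10 distinct elements is C(10, 2) = 10·9/2 = 45.
Current inversions — for each element, count later smaller elements:
11: 0
12: 0
17: 0
22: 0
32: 0
49: 1
47: 0
53: 0
55: 0
57: 0
Current total: 0 + 0 + 0 + 0 + 0 + 1 + 0 + 0 + 0 + 0 = 1
Shortfall: 45 − 1 = 44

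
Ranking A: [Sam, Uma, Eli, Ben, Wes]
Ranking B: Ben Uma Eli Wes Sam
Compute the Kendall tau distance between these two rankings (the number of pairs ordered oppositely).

6 discordant pairs

Assign each item its position (1..5) in the first ordering, then rewrite the second ordering as that position sequence:
positions: Sam→1, Uma→2, Eli→3, Ben→4, Wes→5
second ordering as positions: [4, 2, 3, 5, 1]
Discordant pairs = inversions in this position sequence.
4: 2, 3, 1 → 3
2: 1 → 1
3: 1 → 1
5: 1 → 1
1: 0
Total: 3 + 1 + 1 + 1 + 0 = 6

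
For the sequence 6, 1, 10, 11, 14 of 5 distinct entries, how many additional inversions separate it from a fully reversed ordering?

9 inversions short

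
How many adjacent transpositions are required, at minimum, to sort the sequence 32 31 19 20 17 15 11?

20 swaps

Minimum adjacent swaps = number of inversions (each swap of adjacent out-of-order elements removes one inversion and no swap can remove more).
Count inversions — for each element, later elements that are smaller:
32: 31, 19, 20, 17, 15, 11 → 6
31: 19, 20, 17, 15, 11 → 5
19: 17, 15, 11 → 3
20: 17, 15, 11 → 3
17: 15, 11 → 2
15: 11 → 1
11: none → 0
Total inversions: 6 + 5 + 3 + 3 + 2 + 1 + 0 = 20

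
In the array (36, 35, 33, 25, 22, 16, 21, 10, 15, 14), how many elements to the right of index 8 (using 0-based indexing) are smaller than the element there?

1

The element at index 8 is 15.
Elements after it: 14
Those smaller than 15: 14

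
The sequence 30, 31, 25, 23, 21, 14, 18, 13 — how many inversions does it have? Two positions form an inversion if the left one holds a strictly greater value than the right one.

Sweep left to right; for each value list the smaller values that follow it:
30 → 25, 23, 21, 14, 18, 13 → 6
31 → 25, 23, 21, 14, 18, 13 → 6
25 → 23, 21, 14, 18, 13 → 5
23 → 21, 14, 18, 13 → 4
21 → 14, 18, 13 → 3
14 → 13 → 1
18 → 13 → 1
13 → none → 0
Sum: 6 + 6 + 5 + 4 + 3 + 1 + 1 + 0 = 26

26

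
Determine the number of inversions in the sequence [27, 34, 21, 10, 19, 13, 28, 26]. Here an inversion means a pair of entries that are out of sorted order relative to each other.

16 out-of-order pairs

Count, for each position, how many later elements it exceeds:
27 → 21, 10, 19, 13, 26 → 5
34 → 21, 10, 19, 13, 28, 26 → 6
21 → 10, 19, 13 → 3
10 → none → 0
19 → 13 → 1
13 → none → 0
28 → 26 → 1
26 → none → 0
Sum: 5 + 6 + 3 + 0 + 1 + 0 + 1 + 0 = 16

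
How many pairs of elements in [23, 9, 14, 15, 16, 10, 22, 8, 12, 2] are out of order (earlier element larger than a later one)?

For each element, count later entries that are smaller:
23: 9
9: 2
14: 4
15: 4
16: 4
10: 2
22: 3
8: 1
12: 1
2: 0
Sum: 9 + 2 + 4 + 4 + 4 + 2 + 3 + 1 + 1 + 0 = 30

Inversions: 30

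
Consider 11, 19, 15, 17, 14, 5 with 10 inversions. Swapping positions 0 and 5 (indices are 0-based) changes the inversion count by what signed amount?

-1

Positions 0 and 5 hold 11 and 5; after swapping, the array is [5, 19, 15, 17, 14, 11].
Sweep left to right; for each value list the smaller values that follow it:
5: 0
19: 4
15: 2
17: 2
14: 1
11: 0
Sum: 0 + 4 + 2 + 2 + 1 + 0 = 9
Change: 9 − 10 = -1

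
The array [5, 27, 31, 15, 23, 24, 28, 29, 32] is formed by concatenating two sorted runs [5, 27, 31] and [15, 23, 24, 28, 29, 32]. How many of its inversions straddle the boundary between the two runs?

For each element r of the right run, count left-run elements greater than r:
r = 15: 27, 31 → 2
r = 23: 27, 31 → 2
r = 24: 27, 31 → 2
r = 28: 31 → 1
r = 29: 31 → 1
r = 32: none → 0
Cross-inversions: 2 + 2 + 2 + 1 + 1 + 0 = 8

8 split inversions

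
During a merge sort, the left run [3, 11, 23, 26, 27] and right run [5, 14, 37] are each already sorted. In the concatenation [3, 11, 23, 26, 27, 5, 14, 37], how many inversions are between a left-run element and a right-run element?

Split inversions: 7

For each element r of the right run, count left-run elements greater than r:
r = 5: 11, 23, 26, 27 → 4
r = 14: 23, 26, 27 → 3
r = 37: none → 0
Cross-inversions: 4 + 3 + 0 = 7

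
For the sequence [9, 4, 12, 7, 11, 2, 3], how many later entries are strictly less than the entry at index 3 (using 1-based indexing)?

The element at index 3 is 12.
Elements after it: 7, 11, 2, 3
Those smaller than 12: 7, 11, 2, 3

4 such elements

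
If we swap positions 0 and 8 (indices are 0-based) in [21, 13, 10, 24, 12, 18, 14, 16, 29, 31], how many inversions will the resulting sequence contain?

17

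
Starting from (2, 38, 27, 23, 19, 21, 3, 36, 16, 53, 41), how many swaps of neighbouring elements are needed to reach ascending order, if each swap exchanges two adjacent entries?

The minimum number of adjacent swaps to sort an array equals its inversion count, since every such swap removes exactly one inversion.
Count inversions — for each element, later elements that are smaller:
2: none → 0
38: 27, 23, 19, 21, 3, 36, 16 → 7
27: 23, 19, 21, 3, 16 → 5
23: 19, 21, 3, 16 → 4
19: 3, 16 → 2
21: 3, 16 → 2
3: none → 0
36: 16 → 1
16: none → 0
53: 41 → 1
41: none → 0
Total inversions: 0 + 7 + 5 + 4 + 2 + 2 + 0 + 1 + 0 + 1 + 0 = 22

There are 22 swaps.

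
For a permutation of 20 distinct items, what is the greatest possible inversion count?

The maximum occurs when the array is in strictly decreasing order: every one of the C(20, 2) pairs is inverted.
C(20, 2) = 20·19/2 = 190

190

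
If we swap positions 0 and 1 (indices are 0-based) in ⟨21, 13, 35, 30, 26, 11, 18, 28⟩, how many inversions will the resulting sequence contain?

There are 14 inversions.

Positions 0 and 1 hold 21 and 13; after swapping, the array is [13, 21, 35, 30, 26, 11, 18, 28].
Element-by-element contributions:
13: 1
21: 2
35: 5
30: 4
26: 2
11: 0
18: 0
28: 0
Sum: 1 + 2 + 5 + 4 + 2 + 0 + 0 + 0 = 14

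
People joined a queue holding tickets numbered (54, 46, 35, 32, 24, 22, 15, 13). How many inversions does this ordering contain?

Sweep left to right; for each value list the smaller values that follow it:
54 → 46, 35, 32, 24, 22, 15, 13 → 7
46 → 35, 32, 24, 22, 15, 13 → 6
35 → 32, 24, 22, 15, 13 → 5
32 → 24, 22, 15, 13 → 4
24 → 22, 15, 13 → 3
22 → 15, 13 → 2
15 → 13 → 1
13 → none → 0
Sum: 7 + 6 + 5 + 4 + 3 + 2 + 1 + 0 = 28

28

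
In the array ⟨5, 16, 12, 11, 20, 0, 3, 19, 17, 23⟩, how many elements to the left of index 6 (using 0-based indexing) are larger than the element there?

The element at index 6 is 3.
Elements before it: 5, 16, 12, 11, 20, 0
Those larger than 3: 5, 16, 12, 11, 20

5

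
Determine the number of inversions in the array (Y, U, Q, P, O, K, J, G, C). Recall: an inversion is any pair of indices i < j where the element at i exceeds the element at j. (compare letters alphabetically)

For each element, count later entries that are smaller:
Y: 8
U: 7
Q: 6
P: 5
O: 4
K: 3
J: 2
G: 1
C: 0
Sum: 8 + 7 + 6 + 5 + 4 + 3 + 2 + 1 + 0 = 36

36 inversions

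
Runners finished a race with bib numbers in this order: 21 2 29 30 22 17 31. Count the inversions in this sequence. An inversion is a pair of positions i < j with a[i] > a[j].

7

Listing every pair i<j with a[i]>a[j] (using 1-based positions):
(1,2): 21 > 2
(1,6): 21 > 17
(3,5): 29 > 22
(3,6): 29 > 17
(4,5): 30 > 22
(4,6): 30 > 17
(5,6): 22 > 17
That's 7 pairs.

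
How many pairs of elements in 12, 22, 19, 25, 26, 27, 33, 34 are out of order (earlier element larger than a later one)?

Element-by-element contributions:
12 → none → 0
22 → 19 → 1
19 → none → 0
25 → none → 0
26 → none → 0
27 → none → 0
33 → none → 0
34 → none → 0
Sum: 0 + 1 + 0 + 0 + 0 + 0 + 0 + 0 = 1

1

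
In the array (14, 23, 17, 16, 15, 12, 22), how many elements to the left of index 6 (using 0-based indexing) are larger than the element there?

1

The element at index 6 is 22.
Elements before it: 14, 23, 17, 16, 15, 12
Those larger than 22: 23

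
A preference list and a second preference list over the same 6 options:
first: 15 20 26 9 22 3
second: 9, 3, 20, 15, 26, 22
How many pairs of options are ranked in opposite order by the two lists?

Assign each item its position (1..6) in the first ordering, then rewrite the second ordering as that position sequence:
positions: 15→1, 20→2, 26→3, 9→4, 22→5, 3→6
second ordering as positions: [4, 6, 2, 1, 3, 5]
Discordant pairs = inversions in this position sequence.
4: 2, 1, 3 → 3
6: 2, 1, 3, 5 → 4
2: 1 → 1
1: 0
3: 0
5: 0
Total: 3 + 4 + 1 + 0 + 0 + 0 = 8

8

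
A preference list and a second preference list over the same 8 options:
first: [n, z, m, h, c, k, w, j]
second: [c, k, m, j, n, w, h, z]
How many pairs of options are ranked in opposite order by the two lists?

There are 17 pairs.

Assign each item its position (1..8) in the first ordering, then rewrite the second ordering as that position sequence:
positions: n→1, z→2, m→3, h→4, c→5, k→6, w→7, j→8
second ordering as positions: [5, 6, 3, 8, 1, 7, 4, 2]
Discordant pairs = inversions in this position sequence.
5: 3, 1, 4, 2 → 4
6: 3, 1, 4, 2 → 4
3: 1, 2 → 2
8: 1, 7, 4, 2 → 4
1: 0
7: 4, 2 → 2
4: 2 → 1
2: 0
Total: 4 + 4 + 2 + 4 + 0 + 2 + 1 + 0 = 17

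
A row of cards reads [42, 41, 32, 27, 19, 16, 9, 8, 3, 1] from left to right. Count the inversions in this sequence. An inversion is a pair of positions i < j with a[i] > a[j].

Sweep left to right; for each value list the smaller values that follow it:
42: 9
41: 8
32: 7
27: 6
19: 5
16: 4
9: 3
8: 2
3: 1
1: 0
Sum: 9 + 8 + 7 + 6 + 5 + 4 + 3 + 2 + 1 + 0 = 45

45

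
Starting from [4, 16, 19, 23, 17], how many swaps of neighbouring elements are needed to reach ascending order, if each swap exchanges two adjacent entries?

Minimum adjacent swaps = number of inversions (each swap of adjacent out-of-order elements removes one inversion and no swap can remove more).
Count inversions — for each element, later elements that are smaller:
4: none → 0
16: none → 0
19: 17 → 1
23: 17 → 1
17: none → 0
Total inversions: 0 + 0 + 1 + 1 + 0 = 2

2 swaps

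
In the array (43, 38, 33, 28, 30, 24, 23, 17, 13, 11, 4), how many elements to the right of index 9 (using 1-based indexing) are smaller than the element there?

2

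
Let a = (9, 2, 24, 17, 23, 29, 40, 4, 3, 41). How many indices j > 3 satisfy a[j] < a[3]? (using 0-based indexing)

2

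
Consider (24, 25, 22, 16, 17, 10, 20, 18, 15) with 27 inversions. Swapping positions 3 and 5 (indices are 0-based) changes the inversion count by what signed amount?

-1

Positions 3 and 5 hold 16 and 10; after swapping, the array is [24, 25, 22, 10, 17, 16, 20, 18, 15].
Sweep left to right; for each value list the smaller values that follow it:
24: 7
25: 7
22: 6
10: 0
17: 2
16: 1
20: 2
18: 1
15: 0
Sum: 7 + 7 + 6 + 0 + 2 + 1 + 2 + 1 + 0 = 26
Change: 26 − 27 = -1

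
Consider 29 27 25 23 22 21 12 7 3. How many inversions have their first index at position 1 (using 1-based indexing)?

8 such elements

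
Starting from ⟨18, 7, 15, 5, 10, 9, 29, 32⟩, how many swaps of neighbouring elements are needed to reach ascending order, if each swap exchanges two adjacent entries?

Minimum adjacent swaps = number of inversions (each swap of adjacent out-of-order elements removes one inversion and no swap can remove more).
Count inversions — for each element, later elements that are smaller:
18: 7, 15, 5, 10, 9 → 5
7: 5 → 1
15: 5, 10, 9 → 3
5: none → 0
10: 9 → 1
9: none → 0
29: none → 0
32: none → 0
Total inversions: 5 + 1 + 3 + 0 + 1 + 0 + 0 + 0 = 10

10 swaps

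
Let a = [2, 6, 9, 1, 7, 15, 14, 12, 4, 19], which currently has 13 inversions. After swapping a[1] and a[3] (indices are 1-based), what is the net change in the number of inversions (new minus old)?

+3

Positions 1 and 3 hold 2 and 9; after swapping, the array is [9, 6, 2, 1, 7, 15, 14, 12, 4, 19].
For each element, count later entries that are smaller:
9: 5
6: 3
2: 1
1: 0
7: 1
15: 3
14: 2
12: 1
4: 0
19: 0
Sum: 5 + 3 + 1 + 0 + 1 + 3 + 2 + 1 + 0 + 0 = 16
Change: 16 − 13 = +3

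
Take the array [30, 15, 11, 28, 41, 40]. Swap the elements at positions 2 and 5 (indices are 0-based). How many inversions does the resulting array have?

There are 8 inversions.

Positions 2 and 5 hold 11 and 40; after swapping, the array is [30, 15, 40, 28, 41, 11].
For each element, count later entries that are smaller:
30 → 15, 28, 11 → 3
15 → 11 → 1
40 → 28, 11 → 2
28 → 11 → 1
41 → 11 → 1
11 → none → 0
Sum: 3 + 1 + 2 + 1 + 1 + 0 = 8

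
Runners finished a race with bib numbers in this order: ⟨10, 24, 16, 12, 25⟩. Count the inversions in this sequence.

Count, for each position, how many later elements it exceeds:
10 → none → 0
24 → 16, 12 → 2
16 → 12 → 1
12 → none → 0
25 → none → 0
Sum: 0 + 2 + 1 + 0 + 0 = 3

3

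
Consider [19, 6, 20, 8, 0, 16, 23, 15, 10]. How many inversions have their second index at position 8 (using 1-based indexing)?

4 such elements

The element at index 8 is 15.
Elements before it: 19, 6, 20, 8, 0, 16, 23
Those larger than 15: 19, 20, 16, 23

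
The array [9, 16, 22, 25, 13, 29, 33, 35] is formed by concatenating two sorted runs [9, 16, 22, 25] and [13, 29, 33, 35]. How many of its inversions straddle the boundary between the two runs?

Cross-inversions: 3

Count, for every r in R, how many entries of L exceed r:
r = 13: 16, 22, 25 → 3
r = 29: none → 0
r = 33: none → 0
r = 35: none → 0
Cross-inversions: 3 + 0 + 0 + 0 = 3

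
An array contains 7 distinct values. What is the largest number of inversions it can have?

21

The maximum occurs when the array is in strictly decreasing order: every one of the C(7, 2) pairs is inverted.
C(7, 2) = 7·6/2 = 21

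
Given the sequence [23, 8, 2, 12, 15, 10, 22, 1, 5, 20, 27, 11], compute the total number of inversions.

30

Sweep left to right; for each value list the smaller values that follow it:
23: 10
8: 3
2: 1
12: 4
15: 4
10: 2
22: 4
1: 0
5: 0
20: 1
27: 1
11: 0
Sum: 10 + 3 + 1 + 4 + 4 + 2 + 4 + 0 + 0 + 1 + 1 + 0 = 30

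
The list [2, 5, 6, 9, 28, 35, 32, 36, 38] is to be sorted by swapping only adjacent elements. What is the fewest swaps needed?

Minimum adjacent swaps = number of inversions (each swap of adjacent out-of-order elements removes one inversion and no swap can remove more).
Count inversions — for each element, later elements that are smaller:
2: none → 0
5: none → 0
6: none → 0
9: none → 0
28: none → 0
35: 32 → 1
32: none → 0
36: none → 0
38: none → 0
Total inversions: 0 + 0 + 0 + 0 + 0 + 1 + 0 + 0 + 0 = 1

1 adjacent swap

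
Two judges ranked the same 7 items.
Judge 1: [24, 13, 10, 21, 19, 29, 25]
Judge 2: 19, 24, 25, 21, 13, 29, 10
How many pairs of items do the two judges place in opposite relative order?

11 discordant pairs

Assign each item its position (1..7) in the first ordering, then rewrite the second ordering as that position sequence:
positions: 24→1, 13→2, 10→3, 21→4, 19→5, 29→6, 25→7
second ordering as positions: [5, 1, 7, 4, 2, 6, 3]
Discordant pairs = inversions in this position sequence.
5: 1, 4, 2, 3 → 4
1: 0
7: 4, 2, 6, 3 → 4
4: 2, 3 → 2
2: 0
6: 3 → 1
3: 0
Total: 4 + 0 + 4 + 2 + 0 + 1 + 0 = 11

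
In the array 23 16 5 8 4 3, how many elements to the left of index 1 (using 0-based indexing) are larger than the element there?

The element at index 1 is 16.
Elements before it: 23
Those larger than 16: 23

1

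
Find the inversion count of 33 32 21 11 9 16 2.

19

Count, for each position, how many later elements it exceeds:
33 → 32, 21, 11, 9, 16, 2 → 6
32 → 21, 11, 9, 16, 2 → 5
21 → 11, 9, 16, 2 → 4
11 → 9, 2 → 2
9 → 2 → 1
16 → 2 → 1
2 → none → 0
Sum: 6 + 5 + 4 + 2 + 1 + 1 + 0 = 19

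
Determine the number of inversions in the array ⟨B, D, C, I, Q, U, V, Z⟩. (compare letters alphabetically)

Inversions: 1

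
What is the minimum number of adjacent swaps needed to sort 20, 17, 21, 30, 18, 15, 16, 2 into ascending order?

21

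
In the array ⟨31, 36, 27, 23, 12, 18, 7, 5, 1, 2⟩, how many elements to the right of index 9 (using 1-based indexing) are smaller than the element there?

The element at index 9 is 1.
Elements after it: 2
None of them are smaller than 1.

0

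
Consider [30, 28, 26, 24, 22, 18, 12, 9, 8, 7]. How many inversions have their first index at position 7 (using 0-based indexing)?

2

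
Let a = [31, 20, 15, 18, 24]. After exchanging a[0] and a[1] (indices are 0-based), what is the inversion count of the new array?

5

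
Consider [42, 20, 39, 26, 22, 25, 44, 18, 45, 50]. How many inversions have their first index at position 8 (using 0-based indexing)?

The element at index 8 is 45.
Elements after it: 50
None of them are smaller than 45.

0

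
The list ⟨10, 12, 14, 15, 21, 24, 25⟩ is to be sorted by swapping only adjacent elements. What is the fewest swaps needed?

0 adjacent swaps

Minimum adjacent swaps = number of inversions (each swap of adjacent out-of-order elements removes one inversion and no swap can remove more).
Count inversions — for each element, later elements that are smaller:
10: none → 0
12: none → 0
14: none → 0
15: none → 0
21: none → 0
24: none → 0
25: none → 0
Total inversions: 0 + 0 + 0 + 0 + 0 + 0 + 0 = 0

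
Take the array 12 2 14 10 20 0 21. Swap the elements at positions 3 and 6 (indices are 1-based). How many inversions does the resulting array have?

5

Positions 3 and 6 hold 14 and 0; after swapping, the array is [12, 2, 0, 10, 20, 14, 21].
Count, for each position, how many later elements it exceeds:
12 → 2, 0, 10 → 3
2 → 0 → 1
0 → none → 0
10 → none → 0
20 → 14 → 1
14 → none → 0
21 → none → 0
Sum: 3 + 1 + 0 + 0 + 1 + 0 + 0 = 5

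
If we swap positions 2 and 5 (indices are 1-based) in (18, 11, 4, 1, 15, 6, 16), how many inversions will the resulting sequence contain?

Positions 2 and 5 hold 11 and 15; after swapping, the array is [18, 15, 4, 1, 11, 6, 16].
For each element, count later entries that are smaller:
18: 6
15: 4
4: 1
1: 0
11: 1
6: 0
16: 0
Sum: 6 + 4 + 1 + 0 + 1 + 0 + 0 = 12

Inversions: 12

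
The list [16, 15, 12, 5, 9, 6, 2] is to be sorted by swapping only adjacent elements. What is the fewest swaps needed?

Minimum adjacent swaps = number of inversions (each swap of adjacent out-of-order elements removes one inversion and no swap can remove more).
Count inversions — for each element, later elements that are smaller:
16: 15, 12, 5, 9, 6, 2 → 6
15: 12, 5, 9, 6, 2 → 5
12: 5, 9, 6, 2 → 4
5: 2 → 1
9: 6, 2 → 2
6: 2 → 1
2: none → 0
Total inversions: 6 + 5 + 4 + 1 + 2 + 1 + 0 = 19

19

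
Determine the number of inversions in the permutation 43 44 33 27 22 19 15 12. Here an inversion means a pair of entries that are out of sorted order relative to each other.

For each element, count later entries that are smaller:
43 → 33, 27, 22, 19, 15, 12 → 6
44 → 33, 27, 22, 19, 15, 12 → 6
33 → 27, 22, 19, 15, 12 → 5
27 → 22, 19, 15, 12 → 4
22 → 19, 15, 12 → 3
19 → 15, 12 → 2
15 → 12 → 1
12 → none → 0
Sum: 6 + 6 + 5 + 4 + 3 + 2 + 1 + 0 = 27

Inversions: 27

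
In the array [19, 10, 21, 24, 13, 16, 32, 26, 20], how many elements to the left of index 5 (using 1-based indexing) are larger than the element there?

The element at index 5 is 13.
Elements before it: 19, 10, 21, 24
Those larger than 13: 19, 21, 24

3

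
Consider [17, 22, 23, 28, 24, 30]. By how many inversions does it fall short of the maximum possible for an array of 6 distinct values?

Maximum inversions for 6 distinct elements is C(6, 2) = 6·5/2 = 15.
Current inversions — for each element, count later smaller elements:
17: 0
22: 0
23: 0
28: 1
24: 0
30: 0
Current total: 0 + 0 + 0 + 1 + 0 + 0 = 1
Shortfall: 15 − 1 = 14

14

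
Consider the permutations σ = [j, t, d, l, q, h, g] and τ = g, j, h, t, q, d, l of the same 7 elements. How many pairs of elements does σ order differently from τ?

12 discordant pairs

Assign each item its position (1..7) in the first ordering, then rewrite the second ordering as that position sequence:
positions: j→1, t→2, d→3, l→4, q→5, h→6, g→7
second ordering as positions: [7, 1, 6, 2, 5, 3, 4]
Discordant pairs = inversions in this position sequence.
7: 1, 6, 2, 5, 3, 4 → 6
1: 0
6: 2, 5, 3, 4 → 4
2: 0
5: 3, 4 → 2
3: 0
4: 0
Total: 6 + 0 + 4 + 0 + 2 + 0 + 0 = 12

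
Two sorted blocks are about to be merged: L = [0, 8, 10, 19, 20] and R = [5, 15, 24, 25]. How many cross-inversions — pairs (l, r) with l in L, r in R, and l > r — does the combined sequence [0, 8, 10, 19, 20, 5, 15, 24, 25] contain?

Take each right-half value and tally the left-half values above it:
r = 5: 8, 10, 19, 20 → 4
r = 15: 19, 20 → 2
r = 24: none → 0
r = 25: none → 0
Cross-inversions: 4 + 2 + 0 + 0 = 6

6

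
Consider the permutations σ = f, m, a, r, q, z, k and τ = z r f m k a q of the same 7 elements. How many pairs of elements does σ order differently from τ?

10

Assign each item its position (1..7) in the first ordering, then rewrite the second ordering as that position sequence:
positions: f→1, m→2, a→3, r→4, q→5, z→6, k→7
second ordering as positions: [6, 4, 1, 2, 7, 3, 5]
Discordant pairs = inversions in this position sequence.
6: 4, 1, 2, 3, 5 → 5
4: 1, 2, 3 → 3
1: 0
2: 0
7: 3, 5 → 2
3: 0
5: 0
Total: 5 + 3 + 0 + 0 + 2 + 0 + 0 = 10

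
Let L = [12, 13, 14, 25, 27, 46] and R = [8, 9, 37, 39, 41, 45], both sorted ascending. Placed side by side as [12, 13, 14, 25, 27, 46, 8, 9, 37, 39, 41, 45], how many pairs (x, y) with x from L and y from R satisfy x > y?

Take each right-half value and tally the left-half values above it:
r = 8: 12, 13, 14, 25, 27, 46 → 6
r = 9: 12, 13, 14, 25, 27, 46 → 6
r = 37: 46 → 1
r = 39: 46 → 1
r = 41: 46 → 1
r = 45: 46 → 1
Cross-inversions: 6 + 6 + 1 + 1 + 1 + 1 = 16

Cross-inversions: 16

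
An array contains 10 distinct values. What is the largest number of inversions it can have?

The maximum occurs when the array is in strictly decreasing order: every one of the C(10, 2) pairs is inverted.
C(10, 2) = 10·9/2 = 45

Inversions: 45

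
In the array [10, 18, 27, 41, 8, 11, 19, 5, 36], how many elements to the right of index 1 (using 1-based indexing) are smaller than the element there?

2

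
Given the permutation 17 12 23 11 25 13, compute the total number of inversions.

Count, for each position, how many later elements it exceeds:
17: 3
12: 1
23: 2
11: 0
25: 1
13: 0
Sum: 3 + 1 + 2 + 0 + 1 + 0 = 7

7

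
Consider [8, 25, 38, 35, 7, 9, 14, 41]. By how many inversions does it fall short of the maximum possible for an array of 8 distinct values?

Maximum inversions for 8 distinct elements is C(8, 2) = 8·7/2 = 28.
Current inversions — for each element, count later smaller elements:
8: 1
25: 3
38: 4
35: 3
7: 0
9: 0
14: 0
41: 0
Current total: 1 + 3 + 4 + 3 + 0 + 0 + 0 + 0 = 11
Shortfall: 28 − 11 = 17

17 inversions short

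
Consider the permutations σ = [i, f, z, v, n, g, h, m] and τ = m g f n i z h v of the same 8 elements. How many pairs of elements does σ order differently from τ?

17 discordant pairs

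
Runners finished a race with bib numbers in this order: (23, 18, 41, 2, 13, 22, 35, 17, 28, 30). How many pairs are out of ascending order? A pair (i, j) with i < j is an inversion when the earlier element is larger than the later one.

For each element, count later entries that are smaller:
23: 5
18: 3
41: 7
2: 0
13: 0
22: 1
35: 3
17: 0
28: 0
30: 0
Sum: 5 + 3 + 7 + 0 + 0 + 1 + 3 + 0 + 0 + 0 = 19

There are 19 out-of-order pairs.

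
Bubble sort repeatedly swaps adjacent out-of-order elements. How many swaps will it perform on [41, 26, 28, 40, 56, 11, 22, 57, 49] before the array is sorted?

15

Minimum adjacent swaps = number of inversions (each swap of adjacent out-of-order elements removes one inversion and no swap can remove more).
Count inversions — for each element, later elements that are smaller:
41: 26, 28, 40, 11, 22 → 5
26: 11, 22 → 2
28: 11, 22 → 2
40: 11, 22 → 2
56: 11, 22, 49 → 3
11: none → 0
22: none → 0
57: 49 → 1
49: none → 0
Total inversions: 5 + 2 + 2 + 2 + 3 + 0 + 0 + 1 + 0 = 15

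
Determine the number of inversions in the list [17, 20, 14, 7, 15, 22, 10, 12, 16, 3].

29

For each element, count later entries that are smaller:
17: 7
20: 7
14: 4
7: 1
15: 3
22: 4
10: 1
12: 1
16: 1
3: 0
Sum: 7 + 7 + 4 + 1 + 3 + 4 + 1 + 1 + 1 + 0 = 29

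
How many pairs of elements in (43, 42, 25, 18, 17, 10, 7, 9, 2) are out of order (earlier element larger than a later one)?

35 out-of-order pairs

For each element, count later entries that are smaller:
43 → 42, 25, 18, 17, 10, 7, 9, 2 → 8
42 → 25, 18, 17, 10, 7, 9, 2 → 7
25 → 18, 17, 10, 7, 9, 2 → 6
18 → 17, 10, 7, 9, 2 → 5
17 → 10, 7, 9, 2 → 4
10 → 7, 9, 2 → 3
7 → 2 → 1
9 → 2 → 1
2 → none → 0
Sum: 8 + 7 + 6 + 5 + 4 + 3 + 1 + 1 + 0 = 35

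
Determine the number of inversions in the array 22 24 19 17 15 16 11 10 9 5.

For each element, count later entries that are smaller:
22 → 19, 17, 15, 16, 11, 10, 9, 5 → 8
24 → 19, 17, 15, 16, 11, 10, 9, 5 → 8
19 → 17, 15, 16, 11, 10, 9, 5 → 7
17 → 15, 16, 11, 10, 9, 5 → 6
15 → 11, 10, 9, 5 → 4
16 → 11, 10, 9, 5 → 4
11 → 10, 9, 5 → 3
10 → 9, 5 → 2
9 → 5 → 1
5 → none → 0
Sum: 8 + 8 + 7 + 6 + 4 + 4 + 3 + 2 + 1 + 0 = 43

43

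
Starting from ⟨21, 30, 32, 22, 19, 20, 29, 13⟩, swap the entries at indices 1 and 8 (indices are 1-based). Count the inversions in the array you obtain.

Positions 1 and 8 hold 21 and 13; after swapping, the array is [13, 30, 32, 22, 19, 20, 29, 21].
For each element, count later entries that are smaller:
13: 0
30: 5
32: 5
22: 3
19: 0
20: 0
29: 1
21: 0
Sum: 0 + 5 + 5 + 3 + 0 + 0 + 1 + 0 = 14

14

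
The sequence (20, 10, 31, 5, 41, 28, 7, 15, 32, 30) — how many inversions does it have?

19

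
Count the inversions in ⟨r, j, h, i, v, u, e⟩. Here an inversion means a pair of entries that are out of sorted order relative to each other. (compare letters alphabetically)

12

Listing every pair i<j with a[i]>a[j] (using 0-based positions):
(0,1): r > j
(0,2): r > h
(0,3): r > i
(0,6): r > e
(1,2): j > h
(1,3): j > i
(1,6): j > e
(2,6): h > e
(3,6): i > e
(4,5): v > u
(4,6): v > e
(5,6): u > e
That's 12 pairs.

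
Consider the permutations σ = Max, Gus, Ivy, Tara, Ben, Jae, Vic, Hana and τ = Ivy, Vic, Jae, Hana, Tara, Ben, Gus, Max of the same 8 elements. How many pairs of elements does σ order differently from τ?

20

Assign each item its position (1..8) in the first ordering, then rewrite the second ordering as that position sequence:
positions: Max→1, Gus→2, Ivy→3, Tara→4, Ben→5, Jae→6, Vic→7, Hana→8
second ordering as positions: [3, 7, 6, 8, 4, 5, 2, 1]
Discordant pairs = inversions in this position sequence.
3: 2, 1 → 2
7: 6, 4, 5, 2, 1 → 5
6: 4, 5, 2, 1 → 4
8: 4, 5, 2, 1 → 4
4: 2, 1 → 2
5: 2, 1 → 2
2: 1 → 1
1: 0
Total: 2 + 5 + 4 + 4 + 2 + 2 + 1 + 0 = 20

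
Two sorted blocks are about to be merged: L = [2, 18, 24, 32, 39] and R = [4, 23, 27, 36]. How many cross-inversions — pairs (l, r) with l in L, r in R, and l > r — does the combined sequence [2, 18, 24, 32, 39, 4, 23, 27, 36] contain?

Count, for every r in R, how many entries of L exceed r:
r = 4: 18, 24, 32, 39 → 4
r = 23: 24, 32, 39 → 3
r = 27: 32, 39 → 2
r = 36: 39 → 1
Cross-inversions: 4 + 3 + 2 + 1 = 10

10 cross-inversions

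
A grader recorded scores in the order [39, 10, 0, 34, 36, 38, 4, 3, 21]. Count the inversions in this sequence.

21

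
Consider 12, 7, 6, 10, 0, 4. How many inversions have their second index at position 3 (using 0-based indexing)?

1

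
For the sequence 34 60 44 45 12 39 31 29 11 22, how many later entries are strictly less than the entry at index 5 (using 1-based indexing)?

The element at index 5 is 12.
Elements after it: 39, 31, 29, 11, 22
Those smaller than 12: 11

1 such element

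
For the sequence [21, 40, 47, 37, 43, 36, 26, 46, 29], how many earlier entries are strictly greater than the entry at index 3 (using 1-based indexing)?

The element at index 3 is 47.
Elements before it: 21, 40
None of them are larger than 47.

0 such elements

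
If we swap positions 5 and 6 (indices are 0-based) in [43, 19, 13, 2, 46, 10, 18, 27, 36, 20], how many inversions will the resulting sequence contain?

22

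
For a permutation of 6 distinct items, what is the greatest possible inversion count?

There are 15 inversions.

A reversed (strictly descending) arrangement makes every pair an inversion, giving C(6, 2) inversions.
C(6, 2) = 6·5/2 = 15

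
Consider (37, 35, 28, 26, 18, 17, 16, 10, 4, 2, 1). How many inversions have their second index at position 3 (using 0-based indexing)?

3

The element at index 3 is 26.
Elements before it: 37, 35, 28
Those larger than 26: 37, 35, 28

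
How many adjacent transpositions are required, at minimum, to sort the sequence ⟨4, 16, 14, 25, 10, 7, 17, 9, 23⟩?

Each adjacent swap fixes exactly one inversion, so the minimum swap count equals the number of inversions.
Count inversions — for each element, later elements that are smaller:
4: none → 0
16: 14, 10, 7, 9 → 4
14: 10, 7, 9 → 3
25: 10, 7, 17, 9, 23 → 5
10: 7, 9 → 2
7: none → 0
17: 9 → 1
9: none → 0
23: none → 0
Total inversions: 0 + 4 + 3 + 5 + 2 + 0 + 1 + 0 + 0 = 15

There are 15 adjacent swaps.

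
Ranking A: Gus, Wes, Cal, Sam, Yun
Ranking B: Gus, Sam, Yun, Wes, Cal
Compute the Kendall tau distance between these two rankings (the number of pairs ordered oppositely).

Assign each item its position (1..5) in the first ordering, then rewrite the second ordering as that position sequence:
positions: Gus→1, Wes→2, Cal→3, Sam→4, Yun→5
second ordering as positions: [1, 4, 5, 2, 3]
Discordant pairs = inversions in this position sequence.
1: 0
4: 2, 3 → 2
5: 2, 3 → 2
2: 0
3: 0
Total: 0 + 2 + 2 + 0 + 0 = 4

There are 4 discordant pairs.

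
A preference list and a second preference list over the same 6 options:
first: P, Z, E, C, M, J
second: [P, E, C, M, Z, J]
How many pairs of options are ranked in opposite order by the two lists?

Assign each item its position (1..6) in the first ordering, then rewrite the second ordering as that position sequence:
positions: P→1, Z→2, E→3, C→4, M→5, J→6
second ordering as positions: [1, 3, 4, 5, 2, 6]
Discordant pairs = inversions in this position sequence.
1: 0
3: 2 → 1
4: 2 → 1
5: 2 → 1
2: 0
6: 0
Total: 0 + 1 + 1 + 1 + 0 + 0 = 3

3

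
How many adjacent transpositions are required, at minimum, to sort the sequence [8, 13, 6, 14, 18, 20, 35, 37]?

Minimum adjacent swaps = number of inversions (each swap of adjacent out-of-order elements removes one inversion and no swap can remove more).
Count inversions — for each element, later elements that are smaller:
8: 6 → 1
13: 6 → 1
6: none → 0
14: none → 0
18: none → 0
20: none → 0
35: none → 0
37: none → 0
Total inversions: 1 + 1 + 0 + 0 + 0 + 0 + 0 + 0 = 2

2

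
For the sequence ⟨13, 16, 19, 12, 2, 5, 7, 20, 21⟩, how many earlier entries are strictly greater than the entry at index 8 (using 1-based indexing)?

The element at index 8 is 20.
Elements before it: 13, 16, 19, 12, 2, 5, 7
None of them are larger than 20.

0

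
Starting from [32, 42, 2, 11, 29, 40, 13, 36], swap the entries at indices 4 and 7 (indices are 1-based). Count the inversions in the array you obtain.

Positions 4 and 7 hold 11 and 13; after swapping, the array is [32, 42, 2, 13, 29, 40, 11, 36].
Count, for each position, how many later elements it exceeds:
32 → 2, 13, 29, 11 → 4
42 → 2, 13, 29, 40, 11, 36 → 6
2 → none → 0
13 → 11 → 1
29 → 11 → 1
40 → 11, 36 → 2
11 → none → 0
36 → none → 0
Sum: 4 + 6 + 0 + 1 + 1 + 2 + 0 + 0 = 14

14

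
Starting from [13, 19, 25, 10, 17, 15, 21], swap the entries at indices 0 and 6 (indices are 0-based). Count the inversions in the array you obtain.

16

Positions 0 and 6 hold 13 and 21; after swapping, the array is [21, 19, 25, 10, 17, 15, 13].
Sweep left to right; for each value list the smaller values that follow it:
21: 5
19: 4
25: 4
10: 0
17: 2
15: 1
13: 0
Sum: 5 + 4 + 4 + 0 + 2 + 1 + 0 = 16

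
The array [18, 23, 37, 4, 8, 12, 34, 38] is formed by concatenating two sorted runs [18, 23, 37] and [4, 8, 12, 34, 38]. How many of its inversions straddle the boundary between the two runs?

10

Take each right-half value and tally the left-half values above it:
r = 4: 18, 23, 37 → 3
r = 8: 18, 23, 37 → 3
r = 12: 18, 23, 37 → 3
r = 34: 37 → 1
r = 38: none → 0
Cross-inversions: 3 + 3 + 3 + 1 + 0 = 10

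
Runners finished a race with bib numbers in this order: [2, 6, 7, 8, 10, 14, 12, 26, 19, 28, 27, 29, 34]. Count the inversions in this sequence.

3

Count, for each position, how many later elements it exceeds:
2 → none → 0
6 → none → 0
7 → none → 0
8 → none → 0
10 → none → 0
14 → 12 → 1
12 → none → 0
26 → 19 → 1
19 → none → 0
28 → 27 → 1
27 → none → 0
29 → none → 0
34 → none → 0
Sum: 0 + 0 + 0 + 0 + 0 + 1 + 0 + 1 + 0 + 1 + 0 + 0 + 0 = 3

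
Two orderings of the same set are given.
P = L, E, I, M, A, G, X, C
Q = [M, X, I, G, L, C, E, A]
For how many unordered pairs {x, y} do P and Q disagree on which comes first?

15 disagreeing pairs

Assign each item its position (1..8) in the first ordering, then rewrite the second ordering as that position sequence:
positions: L→1, E→2, I→3, M→4, A→5, G→6, X→7, C→8
second ordering as positions: [4, 7, 3, 6, 1, 8, 2, 5]
Discordant pairs = inversions in this position sequence.
4: 3, 1, 2 → 3
7: 3, 6, 1, 2, 5 → 5
3: 1, 2 → 2
6: 1, 2, 5 → 3
1: 0
8: 2, 5 → 2
2: 0
5: 0
Total: 3 + 5 + 2 + 3 + 0 + 2 + 0 + 0 = 15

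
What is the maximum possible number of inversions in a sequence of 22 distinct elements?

231 inversions

A reversed (strictly descending) arrangement makes every pair an inversion, giving C(22, 2) inversions.
C(22, 2) = 22·21/2 = 231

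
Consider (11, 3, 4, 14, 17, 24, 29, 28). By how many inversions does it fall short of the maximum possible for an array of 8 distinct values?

25 inversions short

Maximum inversions for 8 distinct elements is C(8, 2) = 8·7/2 = 28.
Current inversions — for each element, count later smaller elements:
11: 2
3: 0
4: 0
14: 0
17: 0
24: 0
29: 1
28: 0
Current total: 2 + 0 + 0 + 0 + 0 + 0 + 1 + 0 = 3
Shortfall: 28 − 3 = 25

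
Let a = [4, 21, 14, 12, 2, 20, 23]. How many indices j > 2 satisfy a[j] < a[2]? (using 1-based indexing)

4 such elements

The element at index 2 is 21.
Elements after it: 14, 12, 2, 20, 23
Those smaller than 21: 14, 12, 2, 20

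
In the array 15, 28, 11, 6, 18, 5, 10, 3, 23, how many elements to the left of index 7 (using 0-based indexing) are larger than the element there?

7 such elements

The element at index 7 is 3.
Elements before it: 15, 28, 11, 6, 18, 5, 10
Those larger than 3: 15, 28, 11, 6, 18, 5, 10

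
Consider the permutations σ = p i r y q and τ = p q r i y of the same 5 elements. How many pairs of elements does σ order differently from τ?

Assign each item its position (1..5) in the first ordering, then rewrite the second ordering as that position sequence:
positions: p→1, i→2, r→3, y→4, q→5
second ordering as positions: [1, 5, 3, 2, 4]
Discordant pairs = inversions in this position sequence.
1: 0
5: 3, 2, 4 → 3
3: 2 → 1
2: 0
4: 0
Total: 0 + 3 + 1 + 0 + 0 = 4

4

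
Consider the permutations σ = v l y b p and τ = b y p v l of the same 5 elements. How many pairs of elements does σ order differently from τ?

Assign each item its position (1..5) in the first ordering, then rewrite the second ordering as that position sequence:
positions: v→1, l→2, y→3, b→4, p→5
second ordering as positions: [4, 3, 5, 1, 2]
Discordant pairs = inversions in this position sequence.
4: 3, 1, 2 → 3
3: 1, 2 → 2
5: 1, 2 → 2
1: 0
2: 0
Total: 3 + 2 + 2 + 0 + 0 = 7

7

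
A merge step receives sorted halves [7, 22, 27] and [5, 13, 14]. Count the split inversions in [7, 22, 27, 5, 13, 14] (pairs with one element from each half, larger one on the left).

7 cross-inversions

Take each right-half value and tally the left-half values above it:
r = 5: 7, 22, 27 → 3
r = 13: 22, 27 → 2
r = 14: 22, 27 → 2
Cross-inversions: 3 + 2 + 2 = 7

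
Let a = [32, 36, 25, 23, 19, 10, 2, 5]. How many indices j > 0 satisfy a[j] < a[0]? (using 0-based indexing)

The element at index 0 is 32.
Elements after it: 36, 25, 23, 19, 10, 2, 5
Those smaller than 32: 25, 23, 19, 10, 2, 5

6 such elements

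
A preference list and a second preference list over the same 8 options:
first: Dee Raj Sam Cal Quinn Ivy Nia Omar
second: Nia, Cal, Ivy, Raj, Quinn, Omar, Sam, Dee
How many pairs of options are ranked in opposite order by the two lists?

There are 19 pairs.

Assign each item its position (1..8) in the first ordering, then rewrite the second ordering as that position sequence:
positions: Dee→1, Raj→2, Sam→3, Cal→4, Quinn→5, Ivy→6, Nia→7, Omar→8
second ordering as positions: [7, 4, 6, 2, 5, 8, 3, 1]
Discordant pairs = inversions in this position sequence.
7: 4, 6, 2, 5, 3, 1 → 6
4: 2, 3, 1 → 3
6: 2, 5, 3, 1 → 4
2: 1 → 1
5: 3, 1 → 2
8: 3, 1 → 2
3: 1 → 1
1: 0
Total: 6 + 3 + 4 + 1 + 2 + 2 + 1 + 0 = 19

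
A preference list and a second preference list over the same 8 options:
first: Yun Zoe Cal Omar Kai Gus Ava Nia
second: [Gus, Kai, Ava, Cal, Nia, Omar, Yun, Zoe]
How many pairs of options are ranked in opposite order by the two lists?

There are 20 pairs.

Assign each item its position (1..8) in the first ordering, then rewrite the second ordering as that position sequence:
positions: Yun→1, Zoe→2, Cal→3, Omar→4, Kai→5, Gus→6, Ava→7, Nia→8
second ordering as positions: [6, 5, 7, 3, 8, 4, 1, 2]
Discordant pairs = inversions in this position sequence.
6: 5, 3, 4, 1, 2 → 5
5: 3, 4, 1, 2 → 4
7: 3, 4, 1, 2 → 4
3: 1, 2 → 2
8: 4, 1, 2 → 3
4: 1, 2 → 2
1: 0
2: 0
Total: 5 + 4 + 4 + 2 + 3 + 2 + 0 + 0 = 20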